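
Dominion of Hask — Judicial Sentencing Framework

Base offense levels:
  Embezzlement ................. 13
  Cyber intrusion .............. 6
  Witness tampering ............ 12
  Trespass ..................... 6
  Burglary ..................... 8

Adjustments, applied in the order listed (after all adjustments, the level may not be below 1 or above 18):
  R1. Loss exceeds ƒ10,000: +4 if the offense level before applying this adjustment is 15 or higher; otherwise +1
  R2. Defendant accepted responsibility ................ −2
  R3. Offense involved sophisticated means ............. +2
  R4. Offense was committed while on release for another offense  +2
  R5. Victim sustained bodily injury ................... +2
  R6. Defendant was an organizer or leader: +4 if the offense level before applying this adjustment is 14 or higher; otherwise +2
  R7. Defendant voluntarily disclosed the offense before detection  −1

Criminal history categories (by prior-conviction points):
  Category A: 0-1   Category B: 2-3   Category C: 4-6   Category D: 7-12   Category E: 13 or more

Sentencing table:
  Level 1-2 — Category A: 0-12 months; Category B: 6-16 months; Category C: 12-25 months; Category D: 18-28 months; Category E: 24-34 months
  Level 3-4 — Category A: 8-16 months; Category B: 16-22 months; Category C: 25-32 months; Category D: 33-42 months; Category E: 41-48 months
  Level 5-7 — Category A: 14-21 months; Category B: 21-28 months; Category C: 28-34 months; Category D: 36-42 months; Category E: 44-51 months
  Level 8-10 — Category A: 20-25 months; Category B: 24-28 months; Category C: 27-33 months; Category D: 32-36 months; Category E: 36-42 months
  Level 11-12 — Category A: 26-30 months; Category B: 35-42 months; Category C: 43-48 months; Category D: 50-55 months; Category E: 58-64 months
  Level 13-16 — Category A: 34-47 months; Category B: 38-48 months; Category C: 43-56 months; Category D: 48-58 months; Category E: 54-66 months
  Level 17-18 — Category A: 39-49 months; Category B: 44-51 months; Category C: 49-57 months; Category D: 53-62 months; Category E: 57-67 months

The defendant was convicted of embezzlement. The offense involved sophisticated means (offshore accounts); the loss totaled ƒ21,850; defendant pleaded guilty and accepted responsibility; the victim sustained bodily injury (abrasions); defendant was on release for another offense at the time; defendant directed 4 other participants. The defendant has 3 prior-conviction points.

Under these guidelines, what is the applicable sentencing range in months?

Base offense level for embezzlement: 13.
R1 applies (level before this adjustment is 13 < 15, so +1): 13 + 1 = 14.
R2 applies: 14 − 2 = 12.
R3 applies: 12 + 2 = 14.
R4 applies: 14 + 2 = 16.
R5 applies: 16 + 2 = 18.
R6 applies (level before this adjustment is 18 ≥ 14, so +4): 18 + 4 = 22.
R7 does not apply.
Level 22 exceeds the maximum of 18; capped at 18.
Final offense level: 18.
Criminal history: 3 prior points → Category B (2-3).
Level 18 falls in the 17-18 band.
Grid: Level 17-18 × Category B = 44-51 months.

44-51 months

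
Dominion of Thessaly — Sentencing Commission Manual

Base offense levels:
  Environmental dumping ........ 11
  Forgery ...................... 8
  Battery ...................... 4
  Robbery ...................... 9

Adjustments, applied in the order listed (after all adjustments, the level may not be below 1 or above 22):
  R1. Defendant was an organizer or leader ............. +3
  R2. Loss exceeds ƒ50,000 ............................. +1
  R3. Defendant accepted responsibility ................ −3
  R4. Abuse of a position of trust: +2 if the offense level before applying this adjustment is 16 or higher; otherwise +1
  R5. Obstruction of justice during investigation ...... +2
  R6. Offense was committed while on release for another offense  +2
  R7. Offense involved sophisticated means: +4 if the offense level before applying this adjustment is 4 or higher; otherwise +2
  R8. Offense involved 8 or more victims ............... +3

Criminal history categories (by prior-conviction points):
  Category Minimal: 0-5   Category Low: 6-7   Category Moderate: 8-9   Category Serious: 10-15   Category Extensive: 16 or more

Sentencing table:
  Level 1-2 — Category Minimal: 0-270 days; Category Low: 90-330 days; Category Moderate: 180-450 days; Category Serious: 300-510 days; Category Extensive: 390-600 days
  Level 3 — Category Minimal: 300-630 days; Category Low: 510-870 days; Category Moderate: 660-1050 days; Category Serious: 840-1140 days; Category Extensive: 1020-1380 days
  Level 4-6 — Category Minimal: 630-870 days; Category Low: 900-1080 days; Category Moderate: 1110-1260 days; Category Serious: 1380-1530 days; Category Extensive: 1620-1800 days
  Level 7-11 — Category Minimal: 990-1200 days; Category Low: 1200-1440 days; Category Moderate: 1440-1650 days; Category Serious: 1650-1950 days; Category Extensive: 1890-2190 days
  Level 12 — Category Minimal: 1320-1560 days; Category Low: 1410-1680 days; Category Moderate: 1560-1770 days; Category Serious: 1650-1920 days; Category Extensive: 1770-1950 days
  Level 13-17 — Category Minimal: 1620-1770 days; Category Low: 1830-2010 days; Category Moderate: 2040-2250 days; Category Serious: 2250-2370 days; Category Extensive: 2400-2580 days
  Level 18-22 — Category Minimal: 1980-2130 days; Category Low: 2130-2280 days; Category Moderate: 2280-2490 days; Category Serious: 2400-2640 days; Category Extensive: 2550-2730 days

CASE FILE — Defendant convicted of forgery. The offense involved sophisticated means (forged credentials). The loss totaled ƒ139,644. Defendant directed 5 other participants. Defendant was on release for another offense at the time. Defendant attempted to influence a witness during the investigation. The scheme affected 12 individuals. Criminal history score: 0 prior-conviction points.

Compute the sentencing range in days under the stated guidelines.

Base offense level for forgery: 8.
R1 applies: 8 + 3 = 11.
R2 applies: 11 + 1 = 12.
R4 does not apply.
R5 applies: 12 + 2 = 14.
R6 applies: 14 + 2 = 16.
R7 applies (level before this adjustment is 16 ≥ 4, so +4): 16 + 4 = 20.
R8 applies: 20 + 3 = 23.
Level 23 exceeds the maximum of 22; capped at 22.
Final offense level: 22.
Criminal history: 0 prior points → Category Minimal (0-5).
Level 22 falls in the 18-22 band.
Grid: Level 18-22 × Category Minimal = 1980-2130 days.

1980-2130 days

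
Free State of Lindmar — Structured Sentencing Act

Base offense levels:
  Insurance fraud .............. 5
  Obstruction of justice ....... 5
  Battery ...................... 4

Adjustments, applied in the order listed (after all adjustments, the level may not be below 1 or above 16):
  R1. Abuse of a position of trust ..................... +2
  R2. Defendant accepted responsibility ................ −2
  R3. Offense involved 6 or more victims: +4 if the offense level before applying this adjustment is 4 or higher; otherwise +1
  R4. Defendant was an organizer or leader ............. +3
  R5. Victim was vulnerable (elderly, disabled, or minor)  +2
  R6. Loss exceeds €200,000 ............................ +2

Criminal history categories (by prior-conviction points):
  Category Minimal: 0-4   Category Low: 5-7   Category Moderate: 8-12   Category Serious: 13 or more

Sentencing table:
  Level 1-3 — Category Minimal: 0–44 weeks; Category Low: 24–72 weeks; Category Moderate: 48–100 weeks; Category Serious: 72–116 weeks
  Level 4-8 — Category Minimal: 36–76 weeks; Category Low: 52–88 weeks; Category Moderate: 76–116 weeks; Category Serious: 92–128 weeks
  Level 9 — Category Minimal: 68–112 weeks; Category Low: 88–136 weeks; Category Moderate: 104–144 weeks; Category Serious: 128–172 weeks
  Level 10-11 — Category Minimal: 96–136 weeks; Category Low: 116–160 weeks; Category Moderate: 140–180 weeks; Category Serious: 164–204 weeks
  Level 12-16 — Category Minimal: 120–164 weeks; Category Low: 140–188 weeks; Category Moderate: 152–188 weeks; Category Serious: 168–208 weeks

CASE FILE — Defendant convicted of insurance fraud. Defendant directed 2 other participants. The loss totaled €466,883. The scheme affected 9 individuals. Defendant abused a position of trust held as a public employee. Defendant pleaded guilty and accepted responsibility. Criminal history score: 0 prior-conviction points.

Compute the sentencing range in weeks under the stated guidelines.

120-164 weeks

Base offense level for insurance fraud: 5.
R1 applies: 5 + 2 = 7.
R2 applies: 7 − 2 = 5.
R3 applies (level before this adjustment is 5 ≥ 4, so +4): 5 + 4 = 9.
R4 applies: 9 + 3 = 12.
R5 does not apply.
R6 applies: 12 + 2 = 14.
Final offense level: 14.
Criminal history: 0 prior points → Category Minimal (0-4).
Level 14 falls in the 12-16 band.
Grid: Level 12-16 × Category Minimal = 120-164 weeks.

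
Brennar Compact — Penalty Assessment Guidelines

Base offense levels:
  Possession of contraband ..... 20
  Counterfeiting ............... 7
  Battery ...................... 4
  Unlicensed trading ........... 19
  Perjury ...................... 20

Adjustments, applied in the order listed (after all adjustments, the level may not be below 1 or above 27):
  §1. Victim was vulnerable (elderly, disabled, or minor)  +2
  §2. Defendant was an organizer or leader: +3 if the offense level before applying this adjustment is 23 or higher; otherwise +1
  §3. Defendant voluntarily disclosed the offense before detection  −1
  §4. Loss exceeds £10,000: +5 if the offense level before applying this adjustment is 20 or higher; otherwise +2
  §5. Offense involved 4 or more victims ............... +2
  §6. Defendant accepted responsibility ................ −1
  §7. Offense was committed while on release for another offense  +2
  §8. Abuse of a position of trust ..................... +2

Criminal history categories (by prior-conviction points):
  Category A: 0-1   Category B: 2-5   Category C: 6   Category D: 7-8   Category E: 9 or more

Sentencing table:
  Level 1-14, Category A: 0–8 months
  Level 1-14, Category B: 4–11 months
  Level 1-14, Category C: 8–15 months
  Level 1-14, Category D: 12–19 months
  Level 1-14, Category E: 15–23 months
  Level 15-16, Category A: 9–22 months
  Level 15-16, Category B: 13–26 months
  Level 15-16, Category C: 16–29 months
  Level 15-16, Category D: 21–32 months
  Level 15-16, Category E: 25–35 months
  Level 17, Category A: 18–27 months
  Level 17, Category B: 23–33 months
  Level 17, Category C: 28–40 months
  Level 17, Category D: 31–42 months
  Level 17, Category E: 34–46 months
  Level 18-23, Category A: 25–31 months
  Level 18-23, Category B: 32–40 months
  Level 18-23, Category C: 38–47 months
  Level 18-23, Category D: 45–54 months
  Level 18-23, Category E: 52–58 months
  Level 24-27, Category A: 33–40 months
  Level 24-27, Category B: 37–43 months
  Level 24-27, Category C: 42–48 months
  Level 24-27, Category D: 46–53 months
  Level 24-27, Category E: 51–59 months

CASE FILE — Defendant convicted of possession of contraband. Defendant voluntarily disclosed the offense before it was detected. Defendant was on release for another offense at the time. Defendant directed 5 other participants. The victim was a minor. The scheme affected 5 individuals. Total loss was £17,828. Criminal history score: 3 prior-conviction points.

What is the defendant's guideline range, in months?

Base offense level for possession of contraband: 20.
§1 applies: 20 + 2 = 22.
§2 applies (level before this adjustment is 22 < 23, so +1): 22 + 1 = 23.
§3 applies: 23 − 1 = 22.
§4 applies (level before this adjustment is 22 ≥ 20, so +5): 22 + 5 = 27.
§5 applies: 27 + 2 = 29.
§6 does not apply.
§7 applies: 29 + 2 = 31.
§8 does not apply.
Level 31 exceeds the maximum of 27; capped at 27.
Final offense level: 27.
Criminal history: 3 prior points → Category B (2-5).
Level 27 falls in the 24-27 band.
Grid: Level 24-27 × Category B = 37-43 months.

37-43 months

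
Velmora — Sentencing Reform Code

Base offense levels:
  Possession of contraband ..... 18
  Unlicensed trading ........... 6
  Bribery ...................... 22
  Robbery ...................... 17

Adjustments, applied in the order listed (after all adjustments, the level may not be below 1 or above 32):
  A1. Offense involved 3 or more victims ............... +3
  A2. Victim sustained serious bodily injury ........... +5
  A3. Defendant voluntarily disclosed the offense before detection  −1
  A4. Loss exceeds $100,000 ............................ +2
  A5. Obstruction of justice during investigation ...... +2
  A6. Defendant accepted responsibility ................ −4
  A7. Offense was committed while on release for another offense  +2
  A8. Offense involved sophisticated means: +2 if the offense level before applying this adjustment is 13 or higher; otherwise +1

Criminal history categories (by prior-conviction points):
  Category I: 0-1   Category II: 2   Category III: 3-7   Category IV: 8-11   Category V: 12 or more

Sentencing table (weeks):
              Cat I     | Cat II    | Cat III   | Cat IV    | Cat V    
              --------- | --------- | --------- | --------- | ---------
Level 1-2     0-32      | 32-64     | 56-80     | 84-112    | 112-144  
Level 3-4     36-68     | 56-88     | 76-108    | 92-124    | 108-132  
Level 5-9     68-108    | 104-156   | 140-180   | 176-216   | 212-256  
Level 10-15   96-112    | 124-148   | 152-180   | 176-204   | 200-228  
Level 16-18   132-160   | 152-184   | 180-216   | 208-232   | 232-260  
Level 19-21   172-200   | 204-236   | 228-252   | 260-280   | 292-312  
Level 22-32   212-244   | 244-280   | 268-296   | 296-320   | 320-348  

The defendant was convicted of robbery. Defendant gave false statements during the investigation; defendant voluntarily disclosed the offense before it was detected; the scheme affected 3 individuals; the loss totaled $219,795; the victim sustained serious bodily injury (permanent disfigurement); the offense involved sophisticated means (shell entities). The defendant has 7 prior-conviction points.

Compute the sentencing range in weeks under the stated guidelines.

268-296 weeks

Base offense level for robbery: 17.
A1 applies: 17 + 3 = 20.
A2 applies: 20 + 5 = 25.
A3 applies: 25 − 1 = 24.
A4 applies: 24 + 2 = 26.
A5 applies: 26 + 2 = 28.
A6 does not apply.
A7 does not apply.
A8 applies (level before this adjustment is 28 ≥ 13, so +2): 28 + 2 = 30.
Final offense level: 30.
Criminal history: 7 prior points → Category III (3-7).
Level 30 falls in the 22-32 band.
Grid: Level 22-32 × Category III = 268-296 weeks.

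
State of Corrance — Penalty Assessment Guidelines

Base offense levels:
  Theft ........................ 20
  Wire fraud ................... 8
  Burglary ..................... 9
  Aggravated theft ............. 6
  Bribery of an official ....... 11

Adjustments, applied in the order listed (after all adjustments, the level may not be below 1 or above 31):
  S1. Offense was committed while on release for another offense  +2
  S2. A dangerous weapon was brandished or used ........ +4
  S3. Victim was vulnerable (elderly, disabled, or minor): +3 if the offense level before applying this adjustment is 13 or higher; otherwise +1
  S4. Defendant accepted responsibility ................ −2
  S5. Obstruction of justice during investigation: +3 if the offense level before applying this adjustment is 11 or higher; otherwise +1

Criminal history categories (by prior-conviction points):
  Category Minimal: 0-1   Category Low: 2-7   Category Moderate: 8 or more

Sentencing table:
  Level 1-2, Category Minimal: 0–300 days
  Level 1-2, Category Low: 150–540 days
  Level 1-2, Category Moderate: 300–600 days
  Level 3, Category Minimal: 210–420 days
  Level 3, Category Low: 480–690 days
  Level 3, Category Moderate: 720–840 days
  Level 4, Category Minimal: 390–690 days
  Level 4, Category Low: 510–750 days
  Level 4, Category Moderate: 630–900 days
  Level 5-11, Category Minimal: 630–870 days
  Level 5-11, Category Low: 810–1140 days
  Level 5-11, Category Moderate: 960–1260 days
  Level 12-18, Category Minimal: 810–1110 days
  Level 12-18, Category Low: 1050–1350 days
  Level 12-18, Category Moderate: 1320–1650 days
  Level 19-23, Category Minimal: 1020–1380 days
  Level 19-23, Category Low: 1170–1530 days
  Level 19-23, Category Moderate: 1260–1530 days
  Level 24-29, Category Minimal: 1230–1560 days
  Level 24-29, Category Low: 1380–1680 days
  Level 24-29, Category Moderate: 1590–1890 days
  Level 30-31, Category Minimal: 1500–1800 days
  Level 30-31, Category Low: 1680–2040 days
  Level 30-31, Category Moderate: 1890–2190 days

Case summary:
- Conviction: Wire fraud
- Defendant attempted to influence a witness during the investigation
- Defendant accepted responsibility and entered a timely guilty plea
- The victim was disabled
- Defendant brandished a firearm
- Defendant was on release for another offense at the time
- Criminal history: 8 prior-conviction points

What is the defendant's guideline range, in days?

Base offense level for wire fraud: 8.
S1 applies: 8 + 2 = 10.
S2 applies: 10 + 4 = 14.
S3 applies (level before this adjustment is 14 ≥ 13, so +3): 14 + 3 = 17.
S4 applies: 17 − 2 = 15.
S5 applies (level before this adjustment is 15 ≥ 11, so +3): 15 + 3 = 18.
Final offense level: 18.
Criminal history: 8 prior points → Category Moderate (8+).
Level 18 falls in the 12-18 band.
Grid: Level 12-18 × Category Moderate = 1320-1650 days.

1320-1650 days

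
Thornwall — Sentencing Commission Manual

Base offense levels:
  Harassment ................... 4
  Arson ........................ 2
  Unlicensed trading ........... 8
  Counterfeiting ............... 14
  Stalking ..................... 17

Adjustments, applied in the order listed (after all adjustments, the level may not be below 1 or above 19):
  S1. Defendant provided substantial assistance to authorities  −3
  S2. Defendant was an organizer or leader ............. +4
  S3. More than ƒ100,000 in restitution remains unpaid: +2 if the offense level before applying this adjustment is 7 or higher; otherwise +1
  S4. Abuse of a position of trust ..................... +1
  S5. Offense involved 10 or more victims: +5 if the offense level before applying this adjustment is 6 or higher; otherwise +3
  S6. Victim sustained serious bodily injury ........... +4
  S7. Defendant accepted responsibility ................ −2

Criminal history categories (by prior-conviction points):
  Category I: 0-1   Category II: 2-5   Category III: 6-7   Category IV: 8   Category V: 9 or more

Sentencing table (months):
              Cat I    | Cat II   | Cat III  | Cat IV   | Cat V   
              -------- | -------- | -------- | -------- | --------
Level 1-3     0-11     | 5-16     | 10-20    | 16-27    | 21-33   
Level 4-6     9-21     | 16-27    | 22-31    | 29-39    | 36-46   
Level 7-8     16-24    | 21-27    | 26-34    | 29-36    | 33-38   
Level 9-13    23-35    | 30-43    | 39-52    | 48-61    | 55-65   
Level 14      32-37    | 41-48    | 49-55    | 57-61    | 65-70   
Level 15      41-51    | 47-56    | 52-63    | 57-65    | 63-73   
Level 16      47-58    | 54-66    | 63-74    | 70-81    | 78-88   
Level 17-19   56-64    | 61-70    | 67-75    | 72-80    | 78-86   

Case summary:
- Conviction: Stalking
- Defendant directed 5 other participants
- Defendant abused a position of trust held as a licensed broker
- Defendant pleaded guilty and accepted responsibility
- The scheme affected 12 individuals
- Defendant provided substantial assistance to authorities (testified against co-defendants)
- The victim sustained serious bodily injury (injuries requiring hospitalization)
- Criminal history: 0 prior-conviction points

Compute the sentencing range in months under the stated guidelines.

Base offense level for stalking: 17.
S1 applies: 17 − 3 = 14.
S2 applies: 14 + 4 = 18.
S4 applies: 18 + 1 = 19.
S5 applies (level before this adjustment is 19 ≥ 6, so +5): 19 + 5 = 24.
S6 applies: 24 + 4 = 28.
S7 applies: 28 − 2 = 26.
Level 26 exceeds the maximum of 19; capped at 19.
Final offense level: 19.
Criminal history: 0 prior points → Category I (0-1).
Level 19 falls in the 17-19 band.
Grid: Level 17-19 × Category I = 56-64 months.

56-64 months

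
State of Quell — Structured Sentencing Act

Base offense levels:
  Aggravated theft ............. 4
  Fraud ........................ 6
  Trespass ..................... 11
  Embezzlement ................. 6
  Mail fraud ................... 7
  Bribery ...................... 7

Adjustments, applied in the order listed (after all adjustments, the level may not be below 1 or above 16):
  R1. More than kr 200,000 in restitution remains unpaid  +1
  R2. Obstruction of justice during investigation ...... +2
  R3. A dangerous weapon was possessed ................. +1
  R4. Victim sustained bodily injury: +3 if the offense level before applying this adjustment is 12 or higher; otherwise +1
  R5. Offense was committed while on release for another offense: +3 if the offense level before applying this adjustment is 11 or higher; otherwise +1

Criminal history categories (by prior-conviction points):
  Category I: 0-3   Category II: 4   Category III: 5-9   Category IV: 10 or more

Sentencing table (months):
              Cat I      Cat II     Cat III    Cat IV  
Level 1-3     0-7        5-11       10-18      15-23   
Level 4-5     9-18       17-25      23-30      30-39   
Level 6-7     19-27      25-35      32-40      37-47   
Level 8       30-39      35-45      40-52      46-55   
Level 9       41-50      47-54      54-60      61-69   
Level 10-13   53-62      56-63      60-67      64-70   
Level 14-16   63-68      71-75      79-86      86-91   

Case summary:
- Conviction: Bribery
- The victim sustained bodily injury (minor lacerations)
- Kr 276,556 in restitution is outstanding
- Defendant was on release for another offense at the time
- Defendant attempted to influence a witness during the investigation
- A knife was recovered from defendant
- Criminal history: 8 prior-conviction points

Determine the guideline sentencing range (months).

Base offense level for bribery: 7.
R1 applies: 7 + 1 = 8.
R2 applies: 8 + 2 = 10.
R3 applies: 10 + 1 = 11.
R4 applies (level before this adjustment is 11 < 12, so +1): 11 + 1 = 12.
R5 applies (level before this adjustment is 12 ≥ 11, so +3): 12 + 3 = 15.
Final offense level: 15.
Criminal history: 8 prior points → Category III (5-9).
Level 15 falls in the 14-16 band.
Grid: Level 14-16 × Category III = 79-86 months.

79-86 months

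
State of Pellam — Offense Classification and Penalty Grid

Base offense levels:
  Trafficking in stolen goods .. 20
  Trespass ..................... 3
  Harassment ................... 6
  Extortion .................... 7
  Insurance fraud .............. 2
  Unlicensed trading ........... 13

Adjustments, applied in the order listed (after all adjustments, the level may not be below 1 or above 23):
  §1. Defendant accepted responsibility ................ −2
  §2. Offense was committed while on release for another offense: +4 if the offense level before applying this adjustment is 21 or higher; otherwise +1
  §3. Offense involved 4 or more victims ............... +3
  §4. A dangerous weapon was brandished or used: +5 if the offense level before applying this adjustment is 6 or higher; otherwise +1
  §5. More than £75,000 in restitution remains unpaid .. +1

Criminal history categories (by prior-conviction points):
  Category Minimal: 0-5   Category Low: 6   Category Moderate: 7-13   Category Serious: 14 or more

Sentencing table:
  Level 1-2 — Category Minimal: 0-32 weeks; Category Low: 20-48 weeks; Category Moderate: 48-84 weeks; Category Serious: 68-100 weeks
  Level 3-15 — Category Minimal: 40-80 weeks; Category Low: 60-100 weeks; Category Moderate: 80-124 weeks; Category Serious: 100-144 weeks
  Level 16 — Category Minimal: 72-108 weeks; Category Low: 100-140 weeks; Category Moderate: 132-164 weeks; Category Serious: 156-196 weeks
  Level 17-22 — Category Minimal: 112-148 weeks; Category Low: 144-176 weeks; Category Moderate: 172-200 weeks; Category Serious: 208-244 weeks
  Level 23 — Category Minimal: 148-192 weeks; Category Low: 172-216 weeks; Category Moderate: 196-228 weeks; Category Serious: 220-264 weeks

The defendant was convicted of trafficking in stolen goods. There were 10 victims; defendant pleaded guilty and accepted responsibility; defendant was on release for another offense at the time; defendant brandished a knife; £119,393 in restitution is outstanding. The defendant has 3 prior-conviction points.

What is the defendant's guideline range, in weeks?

148-192 weeks

Base offense level for trafficking in stolen goods: 20.
§1 applies: 20 − 2 = 18.
§2 applies (level before this adjustment is 18 < 21, so +1): 18 + 1 = 19.
§3 applies: 19 + 3 = 22.
§4 applies (level before this adjustment is 22 ≥ 6, so +5): 22 + 5 = 27.
§5 applies: 27 + 1 = 28.
Level 28 exceeds the maximum of 23; capped at 23.
Final offense level: 23.
Criminal history: 3 prior points → Category Minimal (0-5).
Level 23 falls in the 23 band.
Grid: Level 23 × Category Minimal = 148-192 weeks.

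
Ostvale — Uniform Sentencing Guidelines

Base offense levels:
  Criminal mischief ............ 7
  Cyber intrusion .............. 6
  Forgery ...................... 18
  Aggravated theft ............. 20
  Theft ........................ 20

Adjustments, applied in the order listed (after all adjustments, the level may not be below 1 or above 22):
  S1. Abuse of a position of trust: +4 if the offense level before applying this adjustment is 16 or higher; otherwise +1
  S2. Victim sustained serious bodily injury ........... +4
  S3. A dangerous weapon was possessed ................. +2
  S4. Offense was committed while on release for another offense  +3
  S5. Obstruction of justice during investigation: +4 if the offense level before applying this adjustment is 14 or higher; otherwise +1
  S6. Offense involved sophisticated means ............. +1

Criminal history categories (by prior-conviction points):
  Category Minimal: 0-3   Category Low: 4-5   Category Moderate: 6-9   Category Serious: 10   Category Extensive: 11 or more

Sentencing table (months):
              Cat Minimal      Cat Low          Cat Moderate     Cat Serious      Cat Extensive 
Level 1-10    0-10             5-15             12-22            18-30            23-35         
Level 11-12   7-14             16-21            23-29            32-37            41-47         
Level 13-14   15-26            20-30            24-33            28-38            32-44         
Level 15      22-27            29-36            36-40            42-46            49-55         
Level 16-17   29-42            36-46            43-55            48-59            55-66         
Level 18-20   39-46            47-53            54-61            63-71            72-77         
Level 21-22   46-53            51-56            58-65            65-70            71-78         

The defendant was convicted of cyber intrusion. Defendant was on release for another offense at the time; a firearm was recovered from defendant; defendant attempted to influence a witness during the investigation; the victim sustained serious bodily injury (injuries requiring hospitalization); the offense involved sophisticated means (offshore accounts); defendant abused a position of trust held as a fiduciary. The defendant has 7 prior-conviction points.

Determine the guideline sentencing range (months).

58-65 months

Base offense level for cyber intrusion: 6.
S1 applies (level before this adjustment is 6 < 16, so +1): 6 + 1 = 7.
S2 applies: 7 + 4 = 11.
S3 applies: 11 + 2 = 13.
S4 applies: 13 + 3 = 16.
S5 applies (level before this adjustment is 16 ≥ 14, so +4): 16 + 4 = 20.
S6 applies: 20 + 1 = 21.
Final offense level: 21.
Criminal history: 7 prior points → Category Moderate (6-9).
Level 21 falls in the 21-22 band.
Grid: Level 21-22 × Category Moderate = 58-65 months.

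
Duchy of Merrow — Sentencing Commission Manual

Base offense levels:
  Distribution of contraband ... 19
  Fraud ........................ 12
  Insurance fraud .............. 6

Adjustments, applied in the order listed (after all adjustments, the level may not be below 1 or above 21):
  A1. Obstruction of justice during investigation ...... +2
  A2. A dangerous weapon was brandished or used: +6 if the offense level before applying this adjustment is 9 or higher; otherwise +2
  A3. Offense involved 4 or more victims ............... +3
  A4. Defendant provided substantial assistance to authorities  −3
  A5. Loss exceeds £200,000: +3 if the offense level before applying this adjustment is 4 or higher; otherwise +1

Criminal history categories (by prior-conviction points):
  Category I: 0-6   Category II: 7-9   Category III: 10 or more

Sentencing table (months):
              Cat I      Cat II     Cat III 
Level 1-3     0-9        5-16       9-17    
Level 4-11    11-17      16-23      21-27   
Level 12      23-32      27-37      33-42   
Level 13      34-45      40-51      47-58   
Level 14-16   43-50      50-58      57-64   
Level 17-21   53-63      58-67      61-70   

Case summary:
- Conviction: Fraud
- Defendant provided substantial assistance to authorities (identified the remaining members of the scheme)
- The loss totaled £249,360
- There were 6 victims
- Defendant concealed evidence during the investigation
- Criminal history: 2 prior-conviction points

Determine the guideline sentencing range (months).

Base offense level for fraud: 12.
A1 applies: 12 + 2 = 14.
A2 does not apply.
A3 applies: 14 + 3 = 17.
A4 applies: 17 − 3 = 14.
A5 applies (level before this adjustment is 14 ≥ 4, so +3): 14 + 3 = 17.
Final offense level: 17.
Criminal history: 2 prior points → Category I (0-6).
Level 17 falls in the 17-21 band.
Grid: Level 17-21 × Category I = 53-63 months.

53-63 months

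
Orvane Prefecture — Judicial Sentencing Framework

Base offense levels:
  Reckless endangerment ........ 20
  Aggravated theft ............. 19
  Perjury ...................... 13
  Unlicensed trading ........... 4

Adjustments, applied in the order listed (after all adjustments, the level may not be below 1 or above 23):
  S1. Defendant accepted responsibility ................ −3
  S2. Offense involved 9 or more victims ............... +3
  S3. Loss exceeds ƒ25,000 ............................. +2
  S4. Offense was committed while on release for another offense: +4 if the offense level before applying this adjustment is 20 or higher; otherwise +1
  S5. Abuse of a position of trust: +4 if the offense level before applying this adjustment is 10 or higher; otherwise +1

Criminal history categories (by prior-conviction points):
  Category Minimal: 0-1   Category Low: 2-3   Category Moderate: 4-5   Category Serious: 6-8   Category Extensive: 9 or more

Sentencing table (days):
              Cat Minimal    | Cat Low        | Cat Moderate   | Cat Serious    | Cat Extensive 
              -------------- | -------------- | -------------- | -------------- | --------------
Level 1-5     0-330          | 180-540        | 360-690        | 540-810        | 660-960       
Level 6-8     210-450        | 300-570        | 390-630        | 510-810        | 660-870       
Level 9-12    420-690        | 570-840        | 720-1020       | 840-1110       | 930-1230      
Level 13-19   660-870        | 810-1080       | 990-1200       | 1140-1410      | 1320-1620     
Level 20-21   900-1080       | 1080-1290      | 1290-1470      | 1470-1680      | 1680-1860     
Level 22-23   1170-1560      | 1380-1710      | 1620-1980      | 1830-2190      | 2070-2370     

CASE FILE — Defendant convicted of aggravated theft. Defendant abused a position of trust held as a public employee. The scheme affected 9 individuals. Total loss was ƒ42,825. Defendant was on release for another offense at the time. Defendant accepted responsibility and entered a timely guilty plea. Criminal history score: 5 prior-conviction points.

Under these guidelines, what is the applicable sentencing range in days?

Base offense level for aggravated theft: 19.
S1 applies: 19 − 3 = 16.
S2 applies: 16 + 3 = 19.
S3 applies: 19 + 2 = 21.
S4 applies (level before this adjustment is 21 ≥ 20, so +4): 21 + 4 = 25.
S5 applies (level before this adjustment is 25 ≥ 10, so +4): 25 + 4 = 29.
Level 29 exceeds the maximum of 23; capped at 23.
Final offense level: 23.
Criminal history: 5 prior points → Category Moderate (4-5).
Level 23 falls in the 22-23 band.
Grid: Level 22-23 × Category Moderate = 1620-1980 days.

1620-1980 days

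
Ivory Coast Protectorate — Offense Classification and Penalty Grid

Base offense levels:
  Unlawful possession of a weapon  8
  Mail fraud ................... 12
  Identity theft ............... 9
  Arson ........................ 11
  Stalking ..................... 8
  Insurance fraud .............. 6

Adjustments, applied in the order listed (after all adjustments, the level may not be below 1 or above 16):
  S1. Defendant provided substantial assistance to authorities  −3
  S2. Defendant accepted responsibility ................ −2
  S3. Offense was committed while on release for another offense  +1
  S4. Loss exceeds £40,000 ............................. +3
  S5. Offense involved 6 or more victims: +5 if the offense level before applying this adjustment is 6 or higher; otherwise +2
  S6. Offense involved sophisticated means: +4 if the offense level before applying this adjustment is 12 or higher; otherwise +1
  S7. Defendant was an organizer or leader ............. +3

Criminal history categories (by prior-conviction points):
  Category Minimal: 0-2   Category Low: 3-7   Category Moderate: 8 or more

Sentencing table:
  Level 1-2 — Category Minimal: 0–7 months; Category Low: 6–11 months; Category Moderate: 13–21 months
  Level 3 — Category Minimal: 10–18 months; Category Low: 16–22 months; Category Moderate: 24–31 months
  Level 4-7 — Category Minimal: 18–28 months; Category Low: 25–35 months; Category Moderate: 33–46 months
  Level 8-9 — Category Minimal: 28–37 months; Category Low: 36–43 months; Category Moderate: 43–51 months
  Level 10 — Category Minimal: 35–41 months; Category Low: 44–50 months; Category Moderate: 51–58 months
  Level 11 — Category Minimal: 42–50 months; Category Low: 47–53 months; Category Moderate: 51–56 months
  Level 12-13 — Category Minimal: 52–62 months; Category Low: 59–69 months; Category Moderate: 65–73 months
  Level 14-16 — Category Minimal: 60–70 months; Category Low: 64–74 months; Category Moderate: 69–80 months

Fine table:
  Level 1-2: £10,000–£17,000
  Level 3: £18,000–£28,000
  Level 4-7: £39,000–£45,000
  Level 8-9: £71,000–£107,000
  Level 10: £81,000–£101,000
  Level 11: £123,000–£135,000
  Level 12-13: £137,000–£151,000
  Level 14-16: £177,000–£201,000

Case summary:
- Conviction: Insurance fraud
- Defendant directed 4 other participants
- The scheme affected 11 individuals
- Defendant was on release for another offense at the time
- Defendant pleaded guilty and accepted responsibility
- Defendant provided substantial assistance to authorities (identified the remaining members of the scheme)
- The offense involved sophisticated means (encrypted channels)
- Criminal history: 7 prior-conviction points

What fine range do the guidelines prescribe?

Base offense level for insurance fraud: 6.
S1 applies: 6 − 3 = 3.
S2 applies: 3 − 2 = 1.
S3 applies: 1 + 1 = 2.
S5 applies (level before this adjustment is 2 < 6, so +2): 2 + 2 = 4.
S6 applies (level before this adjustment is 4 < 12, so +1): 4 + 1 = 5.
S7 applies: 5 + 3 = 8.
Final offense level: 8.
Level 8 falls in the 8-9 band.
Fine table: Level 8-9 → £71,000–£107,000.

£71,000–£107,000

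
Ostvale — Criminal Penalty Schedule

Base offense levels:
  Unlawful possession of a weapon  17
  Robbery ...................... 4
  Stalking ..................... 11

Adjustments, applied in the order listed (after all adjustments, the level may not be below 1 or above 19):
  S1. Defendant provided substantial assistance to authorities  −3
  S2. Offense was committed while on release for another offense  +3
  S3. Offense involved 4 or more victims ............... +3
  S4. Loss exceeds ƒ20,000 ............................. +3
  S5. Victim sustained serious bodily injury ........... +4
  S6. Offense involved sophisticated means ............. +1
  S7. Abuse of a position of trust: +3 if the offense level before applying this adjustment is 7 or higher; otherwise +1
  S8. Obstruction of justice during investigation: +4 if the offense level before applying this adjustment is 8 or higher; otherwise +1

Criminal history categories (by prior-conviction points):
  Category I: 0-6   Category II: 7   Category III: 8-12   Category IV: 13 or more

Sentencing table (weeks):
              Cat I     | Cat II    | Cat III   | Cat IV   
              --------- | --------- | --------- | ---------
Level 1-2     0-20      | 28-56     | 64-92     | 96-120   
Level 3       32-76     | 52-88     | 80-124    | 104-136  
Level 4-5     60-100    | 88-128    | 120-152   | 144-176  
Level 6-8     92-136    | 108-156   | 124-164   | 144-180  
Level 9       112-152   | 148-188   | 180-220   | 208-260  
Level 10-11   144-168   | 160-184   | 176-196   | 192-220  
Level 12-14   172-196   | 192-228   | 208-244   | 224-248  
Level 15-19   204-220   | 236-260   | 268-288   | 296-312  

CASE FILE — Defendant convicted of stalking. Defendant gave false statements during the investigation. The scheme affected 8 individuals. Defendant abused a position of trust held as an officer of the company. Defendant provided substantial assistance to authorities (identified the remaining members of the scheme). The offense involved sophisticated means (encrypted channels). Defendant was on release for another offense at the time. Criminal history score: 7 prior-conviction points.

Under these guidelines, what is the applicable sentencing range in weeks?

236-260 weeks

Base offense level for stalking: 11.
S1 applies: 11 − 3 = 8.
S2 applies: 8 + 3 = 11.
S3 applies: 11 + 3 = 14.
S6 applies: 14 + 1 = 15.
S7 applies (level before this adjustment is 15 ≥ 7, so +3): 15 + 3 = 18.
S8 applies (level before this adjustment is 18 ≥ 8, so +4): 18 + 4 = 22.
Level 22 exceeds the maximum of 19; capped at 19.
Final offense level: 19.
Criminal history: 7 prior points → Category II (7).
Level 19 falls in the 15-19 band.
Grid: Level 15-19 × Category II = 236-260 weeks.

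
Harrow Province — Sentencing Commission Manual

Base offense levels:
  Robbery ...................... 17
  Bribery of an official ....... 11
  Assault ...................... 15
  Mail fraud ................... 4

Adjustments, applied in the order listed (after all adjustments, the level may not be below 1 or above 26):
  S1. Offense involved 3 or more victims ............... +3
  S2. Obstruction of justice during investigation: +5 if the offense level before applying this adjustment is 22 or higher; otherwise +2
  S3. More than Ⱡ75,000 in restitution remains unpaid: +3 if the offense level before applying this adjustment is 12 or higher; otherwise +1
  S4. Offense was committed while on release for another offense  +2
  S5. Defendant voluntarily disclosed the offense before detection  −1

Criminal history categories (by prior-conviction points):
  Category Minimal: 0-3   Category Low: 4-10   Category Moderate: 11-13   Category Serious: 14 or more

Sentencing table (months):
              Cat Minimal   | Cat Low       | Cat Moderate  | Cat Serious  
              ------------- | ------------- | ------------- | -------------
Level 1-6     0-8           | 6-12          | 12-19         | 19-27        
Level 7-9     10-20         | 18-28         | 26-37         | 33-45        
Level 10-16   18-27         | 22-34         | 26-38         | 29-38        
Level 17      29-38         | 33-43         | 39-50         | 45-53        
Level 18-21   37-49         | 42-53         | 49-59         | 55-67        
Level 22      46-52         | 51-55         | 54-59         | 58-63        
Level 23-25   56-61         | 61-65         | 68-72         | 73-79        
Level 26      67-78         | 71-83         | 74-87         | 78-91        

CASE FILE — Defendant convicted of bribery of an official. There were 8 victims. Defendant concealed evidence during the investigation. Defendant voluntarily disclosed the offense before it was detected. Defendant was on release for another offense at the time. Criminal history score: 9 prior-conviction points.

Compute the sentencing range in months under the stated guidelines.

Base offense level for bribery of an official: 11.
S1 applies: 11 + 3 = 14.
S2 applies (level before this adjustment is 14 < 22, so +2): 14 + 2 = 16.
S3 does not apply.
S4 applies: 16 + 2 = 18.
S5 applies: 18 − 1 = 17.
Final offense level: 17.
Criminal history: 9 prior points → Category Low (4-10).
Level 17 falls in the 17 band.
Grid: Level 17 × Category Low = 33-43 months.

33-43 months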